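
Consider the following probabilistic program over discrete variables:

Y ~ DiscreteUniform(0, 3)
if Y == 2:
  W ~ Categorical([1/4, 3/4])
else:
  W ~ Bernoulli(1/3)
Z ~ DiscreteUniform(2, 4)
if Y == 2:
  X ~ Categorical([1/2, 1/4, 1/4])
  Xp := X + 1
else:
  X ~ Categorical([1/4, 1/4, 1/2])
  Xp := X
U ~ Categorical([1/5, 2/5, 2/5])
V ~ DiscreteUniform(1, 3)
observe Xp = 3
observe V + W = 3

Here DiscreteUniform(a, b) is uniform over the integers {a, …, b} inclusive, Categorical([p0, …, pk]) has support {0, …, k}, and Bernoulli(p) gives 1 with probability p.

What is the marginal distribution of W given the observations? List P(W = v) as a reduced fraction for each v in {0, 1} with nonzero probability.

P(W=0) = 1/4, P(W=1) = 3/4

Enumerate traces; 18 have nonzero weight after conditioning:
  (Y=2, W=0, Z=2, X=2, U=0, V=3) weight 1/2880
  (Y=2, W=0, Z=2, X=2, U=1, V=3) weight 1/1440
  (Y=2, W=0, Z=2, X=2, U=2, V=3) weight 1/1440
  (Y=2, W=0, Z=3, X=2, U=0, V=3) weight 1/2880
  (Y=2, W=0, Z=3, X=2, U=1, V=3) weight 1/1440
  (Y=2, W=0, Z=3, X=2, U=2, V=3) weight 1/1440
  (Y=2, W=0, Z=4, X=2, U=0, V=3) weight 1/2880
  (Y=2, W=0, Z=4, X=2, U=1, V=3) weight 1/1440
  (Y=2, W=1, Z=2, X=2, U=0, V=2) weight 1/960
  … 9 more
Group by W:
  weight(W=0) = 1/192
  weight(W=1) = 1/64
Total weight = 1/192 + 1/64 = 1/48
P(W=0 | obs) = 1/192 / 1/48 = 1/4
P(W=1 | obs) = 1/64 / 1/48 = 3/4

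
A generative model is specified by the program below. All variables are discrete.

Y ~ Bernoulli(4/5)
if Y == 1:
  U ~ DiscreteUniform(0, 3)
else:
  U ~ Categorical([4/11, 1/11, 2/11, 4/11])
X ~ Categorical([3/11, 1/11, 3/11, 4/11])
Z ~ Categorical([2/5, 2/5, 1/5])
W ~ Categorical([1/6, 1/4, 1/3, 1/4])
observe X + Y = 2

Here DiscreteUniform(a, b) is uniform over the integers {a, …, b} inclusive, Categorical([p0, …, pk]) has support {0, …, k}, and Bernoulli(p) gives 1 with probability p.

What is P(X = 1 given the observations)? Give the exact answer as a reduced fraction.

Enumerate traces; 96 have nonzero weight after conditioning:
  (Y=0, U=0, X=2, Z=0, W=0) weight 4/3025
  (Y=0, U=0, X=2, Z=0, W=1) weight 6/3025
  (Y=0, U=0, X=2, Z=0, W=2) weight 8/3025
  (Y=0, U=0, X=2, Z=0, W=3) weight 6/3025
  (Y=0, U=0, X=2, Z=1, W=0) weight 4/3025
  (Y=0, U=0, X=2, Z=1, W=1) weight 6/3025
  (Y=0, U=0, X=2, Z=1, W=2) weight 8/3025
  (Y=0, U=0, X=2, Z=1, W=3) weight 6/3025
  (Y=1, U=0, X=1, Z=0, W=0) weight 1/825
  … 87 more
Group by X:
  weight(X=1) = 4/55
  weight(X=2) = 3/55
Total weight = 4/55 + 3/55 = 7/55
P(X=1 | obs) = 4/55 / 7/55 = 4/7
P(X=2 | obs) = 3/55 / 7/55 = 3/7

P(X = 1 | obs) = 4/7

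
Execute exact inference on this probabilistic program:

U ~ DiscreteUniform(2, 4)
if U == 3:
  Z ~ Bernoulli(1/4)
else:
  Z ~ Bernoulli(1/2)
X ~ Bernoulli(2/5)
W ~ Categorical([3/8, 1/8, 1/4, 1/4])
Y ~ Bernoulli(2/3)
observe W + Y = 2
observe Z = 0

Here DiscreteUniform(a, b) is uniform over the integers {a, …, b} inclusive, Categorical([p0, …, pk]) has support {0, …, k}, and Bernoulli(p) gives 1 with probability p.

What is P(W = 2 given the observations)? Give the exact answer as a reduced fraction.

P(W = 2 | obs) = 1/2

Enumerate traces; 12 have nonzero weight after conditioning:
  (U=2, Z=0, X=0, W=1, Y=1) weight 1/120
  (U=2, Z=0, X=0, W=2, Y=0) weight 1/120
  (U=2, Z=0, X=1, W=1, Y=1) weight 1/180
  (U=2, Z=0, X=1, W=2, Y=0) weight 1/180
  (U=3, Z=0, X=0, W=1, Y=1) weight 1/80
  (U=3, Z=0, X=0, W=2, Y=0) weight 1/80
  (U=3, Z=0, X=1, W=1, Y=1) weight 1/120
  (U=3, Z=0, X=1, W=2, Y=0) weight 1/120
  … 4 more
Group by W:
  weight(W=1) = 7/144
  weight(W=2) = 7/144
Total weight = 7/144 + 7/144 = 7/72
P(W=1 | obs) = 7/144 / 7/72 = 1/2
P(W=2 | obs) = 7/144 / 7/72 = 1/2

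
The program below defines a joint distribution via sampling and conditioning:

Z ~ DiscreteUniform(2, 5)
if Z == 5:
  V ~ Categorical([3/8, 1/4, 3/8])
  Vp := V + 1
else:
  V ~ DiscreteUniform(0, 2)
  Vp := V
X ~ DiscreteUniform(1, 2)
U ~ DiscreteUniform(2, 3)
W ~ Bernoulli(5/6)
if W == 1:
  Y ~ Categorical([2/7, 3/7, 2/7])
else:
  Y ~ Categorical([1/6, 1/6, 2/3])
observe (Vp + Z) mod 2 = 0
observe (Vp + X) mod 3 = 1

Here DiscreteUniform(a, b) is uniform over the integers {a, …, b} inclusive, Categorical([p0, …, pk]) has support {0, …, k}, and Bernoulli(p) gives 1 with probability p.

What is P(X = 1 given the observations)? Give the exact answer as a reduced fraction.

P(X = 1 | obs) = 25/41

Enumerate traces; 60 have nonzero weight after conditioning:
  (Z=2, V=0, X=1, U=2, W=0, Y=0) weight 1/1728
  (Z=2, V=0, X=1, U=2, W=0, Y=1) weight 1/1728
  (Z=2, V=0, X=1, U=2, W=0, Y=2) weight 1/432
  (Z=2, V=0, X=1, U=2, W=1, Y=0) weight 5/1008
  (Z=2, V=0, X=1, U=2, W=1, Y=1) weight 5/672
  (Z=2, V=0, X=1, U=2, W=1, Y=2) weight 5/1008
  (Z=2, V=0, X=1, U=3, W=0, Y=0) weight 1/1728
  (Z=2, V=0, X=1, U=3, W=0, Y=1) weight 1/1728
  (Z=2, V=2, X=2, U=2, W=0, Y=0) weight 1/1728
  … 51 more
Group by X:
  weight(X=1) = 25/192
  weight(X=2) = 1/12
Total weight = 25/192 + 1/12 = 41/192
P(X=1 | obs) = 25/192 / 41/192 = 25/41
P(X=2 | obs) = 1/12 / 41/192 = 16/41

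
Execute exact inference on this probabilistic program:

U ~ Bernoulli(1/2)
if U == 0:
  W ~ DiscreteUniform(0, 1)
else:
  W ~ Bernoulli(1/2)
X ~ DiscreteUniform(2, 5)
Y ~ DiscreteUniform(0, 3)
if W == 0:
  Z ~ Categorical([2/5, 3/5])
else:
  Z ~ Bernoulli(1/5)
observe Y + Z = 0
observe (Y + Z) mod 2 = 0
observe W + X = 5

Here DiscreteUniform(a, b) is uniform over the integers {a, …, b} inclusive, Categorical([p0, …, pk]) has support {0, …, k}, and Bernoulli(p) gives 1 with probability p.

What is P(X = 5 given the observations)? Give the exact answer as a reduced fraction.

P(X = 5 | obs) = 1/3

Enumerate traces; 4 have nonzero weight after conditioning:
  (U=0, W=0, X=5, Y=0, Z=0) weight 1/160
  (U=0, W=1, X=4, Y=0, Z=0) weight 1/80
  (U=1, W=0, X=5, Y=0, Z=0) weight 1/160
  (U=1, W=1, X=4, Y=0, Z=0) weight 1/80
Group by X:
  weight(X=4) = 1/40
  weight(X=5) = 1/80
Total weight = 1/40 + 1/80 = 3/80
P(X=4 | obs) = 1/40 / 3/80 = 2/3
P(X=5 | obs) = 1/80 / 3/80 = 1/3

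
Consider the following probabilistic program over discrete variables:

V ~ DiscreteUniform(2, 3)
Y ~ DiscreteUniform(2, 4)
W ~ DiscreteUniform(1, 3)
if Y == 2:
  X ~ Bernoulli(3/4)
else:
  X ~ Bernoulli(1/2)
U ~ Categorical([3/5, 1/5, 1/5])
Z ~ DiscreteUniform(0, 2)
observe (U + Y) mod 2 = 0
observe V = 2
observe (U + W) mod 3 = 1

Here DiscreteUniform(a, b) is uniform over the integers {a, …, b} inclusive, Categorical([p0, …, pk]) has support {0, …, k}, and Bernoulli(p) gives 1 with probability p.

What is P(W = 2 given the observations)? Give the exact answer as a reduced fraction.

Enumerate traces; 30 have nonzero weight after conditioning:
  (V=2, Y=2, W=1, X=0, U=0, Z=0) weight 1/360
  (V=2, Y=2, W=1, X=0, U=0, Z=1) weight 1/360
  (V=2, Y=2, W=1, X=0, U=0, Z=2) weight 1/360
  (V=2, Y=2, W=1, X=1, U=0, Z=0) weight 1/120
  (V=2, Y=2, W=1, X=1, U=0, Z=1) weight 1/120
  (V=2, Y=2, W=1, X=1, U=0, Z=2) weight 1/120
  (V=2, Y=2, W=2, X=0, U=2, Z=0) weight 1/1080
  (V=2, Y=2, W=2, X=0, U=2, Z=1) weight 1/1080
  (V=2, Y=3, W=3, X=0, U=1, Z=0) weight 1/540
  … 21 more
Group by W:
  weight(W=1) = 1/15
  weight(W=2) = 1/45
  weight(W=3) = 1/90
Total weight = 1/15 + 1/45 + 1/90 = 1/10
P(W=1 | obs) = 1/15 / 1/10 = 2/3
P(W=2 | obs) = 1/45 / 1/10 = 2/9
P(W=3 | obs) = 1/90 / 1/10 = 1/9

P(W = 2 | obs) = 2/9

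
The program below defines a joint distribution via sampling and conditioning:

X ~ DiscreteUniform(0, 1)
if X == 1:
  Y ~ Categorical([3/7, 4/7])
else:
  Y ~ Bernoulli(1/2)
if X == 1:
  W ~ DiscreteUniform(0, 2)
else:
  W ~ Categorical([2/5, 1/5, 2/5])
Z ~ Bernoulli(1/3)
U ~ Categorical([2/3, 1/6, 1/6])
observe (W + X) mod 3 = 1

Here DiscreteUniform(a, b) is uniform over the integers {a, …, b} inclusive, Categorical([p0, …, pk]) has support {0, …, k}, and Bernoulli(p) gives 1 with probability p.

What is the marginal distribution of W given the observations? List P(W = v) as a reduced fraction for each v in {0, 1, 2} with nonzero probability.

Enumerate traces; 24 have nonzero weight after conditioning:
  (X=0, Y=0, W=1, Z=0, U=0) weight 1/45
  (X=0, Y=0, W=1, Z=0, U=1) weight 1/180
  (X=0, Y=0, W=1, Z=0, U=2) weight 1/180
  (X=0, Y=0, W=1, Z=1, U=0) weight 1/90
  (X=0, Y=0, W=1, Z=1, U=1) weight 1/360
  (X=0, Y=0, W=1, Z=1, U=2) weight 1/360
  (X=0, Y=1, W=1, Z=0, U=0) weight 1/45
  (X=0, Y=1, W=1, Z=0, U=1) weight 1/180
  (X=1, Y=0, W=0, Z=0, U=0) weight 2/63
  … 15 more
Group by W:
  weight(W=0) = 1/6
  weight(W=1) = 1/10
Total weight = 1/6 + 1/10 = 4/15
P(W=0 | obs) = 1/6 / 4/15 = 5/8
P(W=1 | obs) = 1/10 / 4/15 = 3/8

P(W=0) = 5/8, P(W=1) = 3/8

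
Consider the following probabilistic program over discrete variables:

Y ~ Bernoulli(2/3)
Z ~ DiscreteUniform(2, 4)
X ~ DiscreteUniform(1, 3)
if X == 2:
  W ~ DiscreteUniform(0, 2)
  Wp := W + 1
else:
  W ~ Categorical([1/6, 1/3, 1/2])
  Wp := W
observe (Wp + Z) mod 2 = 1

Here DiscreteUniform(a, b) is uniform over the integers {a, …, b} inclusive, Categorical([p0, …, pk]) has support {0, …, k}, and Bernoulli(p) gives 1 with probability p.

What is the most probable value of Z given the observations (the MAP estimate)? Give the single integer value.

argmax_v P(Z = v | obs) = 3

Enumerate traces; 26 have nonzero weight after conditioning:
  (Y=0, Z=2, X=1, W=1) weight 1/81
  (Y=0, Z=2, X=2, W=0) weight 1/81
  (Y=0, Z=2, X=2, W=2) weight 1/81
  (Y=0, Z=2, X=3, W=1) weight 1/81
  (Y=0, Z=3, X=1, W=0) weight 1/162
  (Y=0, Z=3, X=1, W=2) weight 1/54
  (Y=0, Z=3, X=2, W=1) weight 1/81
  (Y=0, Z=3, X=3, W=0) weight 1/162
  (Y=0, Z=4, X=1, W=1) weight 1/81
  … 17 more
Group by Z:
  weight(Z=2) = 4/27
  weight(Z=3) = 5/27
  weight(Z=4) = 4/27
Total weight = 4/27 + 5/27 + 4/27 = 13/27
P(Z=2 | obs) = 4/27 / 13/27 = 4/13
P(Z=3 | obs) = 5/27 / 13/27 = 5/13
P(Z=4 | obs) = 4/27 / 13/27 = 4/13
argmax = 3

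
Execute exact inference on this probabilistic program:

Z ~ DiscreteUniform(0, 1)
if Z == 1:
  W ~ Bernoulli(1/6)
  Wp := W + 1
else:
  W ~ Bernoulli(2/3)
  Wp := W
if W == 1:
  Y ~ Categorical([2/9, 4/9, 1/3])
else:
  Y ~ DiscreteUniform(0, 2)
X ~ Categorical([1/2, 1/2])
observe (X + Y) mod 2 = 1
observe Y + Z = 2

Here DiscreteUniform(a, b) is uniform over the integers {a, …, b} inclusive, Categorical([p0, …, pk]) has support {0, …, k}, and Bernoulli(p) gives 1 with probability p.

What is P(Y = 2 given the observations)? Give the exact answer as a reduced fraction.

P(Y = 2 | obs) = 18/37

Enumerate traces; 4 have nonzero weight after conditioning:
  (Z=0, W=0, Y=2, X=1) weight 1/36
  (Z=0, W=1, Y=2, X=1) weight 1/18
  (Z=1, W=0, Y=1, X=0) weight 5/72
  (Z=1, W=1, Y=1, X=0) weight 1/54
Group by Y:
  weight(Y=1) = 19/216
  weight(Y=2) = 1/12
Total weight = 19/216 + 1/12 = 37/216
P(Y=1 | obs) = 19/216 / 37/216 = 19/37
P(Y=2 | obs) = 1/12 / 37/216 = 18/37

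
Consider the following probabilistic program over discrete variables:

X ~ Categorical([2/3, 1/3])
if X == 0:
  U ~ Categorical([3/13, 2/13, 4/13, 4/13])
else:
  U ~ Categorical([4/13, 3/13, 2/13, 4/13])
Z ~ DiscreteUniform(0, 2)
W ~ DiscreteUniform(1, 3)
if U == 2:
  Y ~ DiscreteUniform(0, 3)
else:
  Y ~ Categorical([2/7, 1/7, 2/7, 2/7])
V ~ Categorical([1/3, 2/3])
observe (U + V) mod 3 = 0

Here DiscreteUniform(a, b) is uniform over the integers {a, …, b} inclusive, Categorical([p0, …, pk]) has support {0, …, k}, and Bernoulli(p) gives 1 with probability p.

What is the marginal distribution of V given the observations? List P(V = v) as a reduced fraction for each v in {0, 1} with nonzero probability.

P(V=0) = 11/21, P(V=1) = 10/21

Enumerate traces; 216 have nonzero weight after conditioning:
  (X=0, U=0, Z=0, W=1, Y=0, V=0) weight 4/2457
  (X=0, U=0, Z=0, W=1, Y=1, V=0) weight 2/2457
  (X=0, U=0, Z=0, W=1, Y=2, V=0) weight 4/2457
  (X=0, U=0, Z=0, W=1, Y=3, V=0) weight 4/2457
  (X=0, U=0, Z=0, W=2, Y=0, V=0) weight 4/2457
  (X=0, U=0, Z=0, W=2, Y=1, V=0) weight 2/2457
  (X=0, U=0, Z=0, W=2, Y=2, V=0) weight 4/2457
  (X=0, U=0, Z=0, W=2, Y=3, V=0) weight 4/2457
  (X=0, U=2, Z=0, W=1, Y=0, V=1) weight 4/1053
  … 207 more
Group by V:
  weight(V=0) = 22/117
  weight(V=1) = 20/117
Total weight = 22/117 + 20/117 = 14/39
P(V=0 | obs) = 22/117 / 14/39 = 11/21
P(V=1 | obs) = 20/117 / 14/39 = 10/21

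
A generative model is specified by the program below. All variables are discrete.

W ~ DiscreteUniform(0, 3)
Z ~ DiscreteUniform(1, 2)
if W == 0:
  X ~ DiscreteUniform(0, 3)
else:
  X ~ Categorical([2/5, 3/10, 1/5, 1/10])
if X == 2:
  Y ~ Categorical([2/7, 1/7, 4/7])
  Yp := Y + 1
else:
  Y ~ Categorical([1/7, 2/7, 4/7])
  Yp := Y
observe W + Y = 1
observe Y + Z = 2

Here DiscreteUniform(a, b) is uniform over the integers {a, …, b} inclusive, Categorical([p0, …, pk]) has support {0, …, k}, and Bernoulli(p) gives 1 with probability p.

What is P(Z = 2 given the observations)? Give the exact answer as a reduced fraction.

P(Z = 2 | obs) = 24/59

Enumerate traces; 8 have nonzero weight after conditioning:
  (W=0, Z=1, X=0, Y=1) weight 1/112
  (W=0, Z=1, X=1, Y=1) weight 1/112
  (W=0, Z=1, X=2, Y=1) weight 1/224
  (W=0, Z=1, X=3, Y=1) weight 1/112
  (W=1, Z=2, X=0, Y=0) weight 1/140
  (W=1, Z=2, X=1, Y=0) weight 3/560
  (W=1, Z=2, X=2, Y=0) weight 1/140
  (W=1, Z=2, X=3, Y=0) weight 1/560
Group by Z:
  weight(Z=1) = 1/32
  weight(Z=2) = 3/140
Total weight = 1/32 + 3/140 = 59/1120
P(Z=1 | obs) = 1/32 / 59/1120 = 35/59
P(Z=2 | obs) = 3/140 / 59/1120 = 24/59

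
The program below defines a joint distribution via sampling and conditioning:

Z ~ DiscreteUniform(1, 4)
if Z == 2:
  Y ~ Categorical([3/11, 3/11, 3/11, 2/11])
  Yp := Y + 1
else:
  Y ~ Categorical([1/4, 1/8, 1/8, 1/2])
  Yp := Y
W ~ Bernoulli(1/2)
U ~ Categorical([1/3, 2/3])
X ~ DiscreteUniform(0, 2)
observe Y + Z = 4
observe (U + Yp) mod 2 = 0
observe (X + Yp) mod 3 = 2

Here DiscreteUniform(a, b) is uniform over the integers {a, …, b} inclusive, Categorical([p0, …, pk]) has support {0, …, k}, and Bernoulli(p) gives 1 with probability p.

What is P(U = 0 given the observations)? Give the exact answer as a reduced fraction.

Enumerate traces; 8 have nonzero weight after conditioning:
  (Z=1, Y=3, W=0, U=1, X=2) weight 1/72
  (Z=1, Y=3, W=1, U=1, X=2) weight 1/72
  (Z=2, Y=2, W=0, U=1, X=2) weight 1/132
  (Z=2, Y=2, W=1, U=1, X=2) weight 1/132
  (Z=3, Y=1, W=0, U=1, X=1) weight 1/288
  (Z=3, Y=1, W=1, U=1, X=1) weight 1/288
  (Z=4, Y=0, W=0, U=0, X=2) weight 1/288
  (Z=4, Y=0, W=1, U=0, X=2) weight 1/288
Group by U:
  weight(U=0) = 1/144
  weight(U=1) = 79/1584
Total weight = 1/144 + 79/1584 = 5/88
P(U=0 | obs) = 1/144 / 5/88 = 11/90
P(U=1 | obs) = 79/1584 / 5/88 = 79/90

P(U = 0 | obs) = 11/90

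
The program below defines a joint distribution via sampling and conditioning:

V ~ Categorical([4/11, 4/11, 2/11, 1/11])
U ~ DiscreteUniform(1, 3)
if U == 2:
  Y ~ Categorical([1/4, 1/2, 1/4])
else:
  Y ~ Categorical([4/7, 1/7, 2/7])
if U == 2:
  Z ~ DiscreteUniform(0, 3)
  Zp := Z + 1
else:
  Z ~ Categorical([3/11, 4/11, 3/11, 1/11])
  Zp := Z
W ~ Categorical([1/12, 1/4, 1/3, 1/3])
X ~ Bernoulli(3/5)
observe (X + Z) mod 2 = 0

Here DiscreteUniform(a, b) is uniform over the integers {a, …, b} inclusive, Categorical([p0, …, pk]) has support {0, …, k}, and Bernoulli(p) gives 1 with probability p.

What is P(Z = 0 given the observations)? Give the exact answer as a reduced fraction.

P(Z = 0 | obs) = 35/163

Enumerate traces; 576 have nonzero weight after conditioning:
  (V=0, U=1, Y=0, Z=0, W=0, X=0) weight 8/12705
  (V=0, U=1, Y=0, Z=0, W=1, X=0) weight 8/4235
  (V=0, U=1, Y=0, Z=0, W=2, X=0) weight 32/12705
  (V=0, U=1, Y=0, Z=0, W=3, X=0) weight 32/12705
  (V=0, U=1, Y=0, Z=1, W=0, X=1) weight 16/12705
  (V=0, U=1, Y=0, Z=1, W=1, X=1) weight 16/4235
  (V=0, U=1, Y=0, Z=1, W=2, X=1) weight 64/12705
  (V=0, U=1, Y=0, Z=1, W=3, X=1) weight 64/12705
  (V=0, U=1, Y=0, Z=2, W=0, X=0) weight 8/12705
  (V=0, U=1, Y=0, Z=3, W=0, X=1) weight 4/12705
  … 566 more
Group by Z:
  weight(Z=0) = 7/66
  weight(Z=1) = 43/220
  weight(Z=2) = 7/66
  weight(Z=3) = 19/220
Total weight = 7/66 + 43/220 + 7/66 + 19/220 = 163/330
P(Z=0 | obs) = 7/66 / 163/330 = 35/163
P(Z=1 | obs) = 43/220 / 163/330 = 129/326
P(Z=2 | obs) = 7/66 / 163/330 = 35/163
P(Z=3 | obs) = 19/220 / 163/330 = 57/326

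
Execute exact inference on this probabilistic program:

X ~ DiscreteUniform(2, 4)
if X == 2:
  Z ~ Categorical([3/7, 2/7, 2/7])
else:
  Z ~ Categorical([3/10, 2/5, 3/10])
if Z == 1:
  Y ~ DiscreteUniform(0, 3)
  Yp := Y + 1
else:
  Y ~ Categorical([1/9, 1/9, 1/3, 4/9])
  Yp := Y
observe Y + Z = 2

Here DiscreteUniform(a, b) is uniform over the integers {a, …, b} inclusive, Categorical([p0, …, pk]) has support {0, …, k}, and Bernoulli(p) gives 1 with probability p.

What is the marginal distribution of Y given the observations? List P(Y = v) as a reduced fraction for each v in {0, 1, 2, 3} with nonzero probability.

Enumerate traces; 9 have nonzero weight after conditioning:
  (X=2, Z=0, Y=2) weight 1/21
  (X=2, Z=1, Y=1) weight 1/42
  (X=2, Z=2, Y=0) weight 2/189
  (X=3, Z=0, Y=2) weight 1/30
  (X=3, Z=1, Y=1) weight 1/30
  (X=3, Z=2, Y=0) weight 1/90
  (X=4, Z=0, Y=2) weight 1/30
  (X=4, Z=1, Y=1) weight 1/30
  … 1 more
Group by Y:
  weight(Y=0) = 31/945
  weight(Y=1) = 19/210
  weight(Y=2) = 4/35
Total weight = 31/945 + 19/210 + 4/35 = 449/1890
P(Y=0 | obs) = 31/945 / 449/1890 = 62/449
P(Y=1 | obs) = 19/210 / 449/1890 = 171/449
P(Y=2 | obs) = 4/35 / 449/1890 = 216/449

P(Y=0) = 62/449, P(Y=1) = 171/449, P(Y=2) = 216/449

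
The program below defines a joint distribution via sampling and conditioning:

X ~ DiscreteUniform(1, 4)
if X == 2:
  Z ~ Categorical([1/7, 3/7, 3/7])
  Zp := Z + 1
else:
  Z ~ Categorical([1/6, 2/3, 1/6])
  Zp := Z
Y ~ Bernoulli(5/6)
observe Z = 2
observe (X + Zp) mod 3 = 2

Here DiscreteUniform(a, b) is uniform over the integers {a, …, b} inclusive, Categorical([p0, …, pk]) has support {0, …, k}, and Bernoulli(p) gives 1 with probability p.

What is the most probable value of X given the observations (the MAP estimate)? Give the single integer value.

Enumerate traces; 4 have nonzero weight after conditioning:
  (X=2, Z=2, Y=0) weight 1/56
  (X=2, Z=2, Y=1) weight 5/56
  (X=3, Z=2, Y=0) weight 1/144
  (X=3, Z=2, Y=1) weight 5/144
Group by X:
  weight(X=2) = 3/28
  weight(X=3) = 1/24
Total weight = 3/28 + 1/24 = 25/168
P(X=2 | obs) = 3/28 / 25/168 = 18/25
P(X=3 | obs) = 1/24 / 25/168 = 7/25
argmax = 2

argmax_v P(X = v | obs) = 2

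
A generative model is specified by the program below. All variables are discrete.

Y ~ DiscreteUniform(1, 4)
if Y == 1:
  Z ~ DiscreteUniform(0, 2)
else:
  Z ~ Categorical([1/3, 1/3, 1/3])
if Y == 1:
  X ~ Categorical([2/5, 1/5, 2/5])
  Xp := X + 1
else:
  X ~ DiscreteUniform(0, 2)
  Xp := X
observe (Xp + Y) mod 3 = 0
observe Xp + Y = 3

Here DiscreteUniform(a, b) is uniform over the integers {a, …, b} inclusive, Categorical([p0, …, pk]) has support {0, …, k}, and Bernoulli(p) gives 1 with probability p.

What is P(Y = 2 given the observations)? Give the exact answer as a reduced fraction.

P(Y = 2 | obs) = 5/13

Enumerate traces; 9 have nonzero weight after conditioning:
  (Y=1, Z=0, X=1) weight 1/60
  (Y=1, Z=1, X=1) weight 1/60
  (Y=1, Z=2, X=1) weight 1/60
  (Y=2, Z=0, X=1) weight 1/36
  (Y=2, Z=1, X=1) weight 1/36
  (Y=2, Z=2, X=1) weight 1/36
  (Y=3, Z=0, X=0) weight 1/36
  (Y=3, Z=1, X=0) weight 1/36
  … 1 more
Group by Y:
  weight(Y=1) = 1/20
  weight(Y=2) = 1/12
  weight(Y=3) = 1/12
Total weight = 1/20 + 1/12 + 1/12 = 13/60
P(Y=1 | obs) = 1/20 / 13/60 = 3/13
P(Y=2 | obs) = 1/12 / 13/60 = 5/13
P(Y=3 | obs) = 1/12 / 13/60 = 5/13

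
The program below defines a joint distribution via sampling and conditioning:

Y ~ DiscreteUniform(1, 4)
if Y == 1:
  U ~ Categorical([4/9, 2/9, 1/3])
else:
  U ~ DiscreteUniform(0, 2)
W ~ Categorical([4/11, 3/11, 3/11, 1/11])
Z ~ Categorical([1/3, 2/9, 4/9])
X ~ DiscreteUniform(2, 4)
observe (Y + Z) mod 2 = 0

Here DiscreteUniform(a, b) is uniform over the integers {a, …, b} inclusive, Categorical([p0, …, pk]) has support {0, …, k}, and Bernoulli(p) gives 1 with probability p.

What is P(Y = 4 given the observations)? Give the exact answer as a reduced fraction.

Enumerate traces; 216 have nonzero weight after conditioning:
  (Y=1, U=0, W=0, Z=1, X=2) weight 8/2673
  (Y=1, U=0, W=0, Z=1, X=3) weight 8/2673
  (Y=1, U=0, W=0, Z=1, X=4) weight 8/2673
  (Y=1, U=0, W=1, Z=1, X=2) weight 2/891
  (Y=1, U=0, W=1, Z=1, X=3) weight 2/891
  (Y=1, U=0, W=1, Z=1, X=4) weight 2/891
  (Y=1, U=0, W=2, Z=1, X=2) weight 2/891
  (Y=1, U=0, W=2, Z=1, X=3) weight 2/891
  (Y=2, U=0, W=0, Z=0, X=2) weight 1/297
  (Y=3, U=0, W=0, Z=1, X=2) weight 2/891
  … 206 more
Group by Y:
  weight(Y=1) = 1/18
  weight(Y=2) = 7/36
  weight(Y=3) = 1/18
  weight(Y=4) = 7/36
Total weight = 1/18 + 7/36 + 1/18 + 7/36 = 1/2
P(Y=1 | obs) = 1/18 / 1/2 = 1/9
P(Y=2 | obs) = 7/36 / 1/2 = 7/18
P(Y=3 | obs) = 1/18 / 1/2 = 1/9
P(Y=4 | obs) = 7/36 / 1/2 = 7/18

P(Y = 4 | obs) = 7/18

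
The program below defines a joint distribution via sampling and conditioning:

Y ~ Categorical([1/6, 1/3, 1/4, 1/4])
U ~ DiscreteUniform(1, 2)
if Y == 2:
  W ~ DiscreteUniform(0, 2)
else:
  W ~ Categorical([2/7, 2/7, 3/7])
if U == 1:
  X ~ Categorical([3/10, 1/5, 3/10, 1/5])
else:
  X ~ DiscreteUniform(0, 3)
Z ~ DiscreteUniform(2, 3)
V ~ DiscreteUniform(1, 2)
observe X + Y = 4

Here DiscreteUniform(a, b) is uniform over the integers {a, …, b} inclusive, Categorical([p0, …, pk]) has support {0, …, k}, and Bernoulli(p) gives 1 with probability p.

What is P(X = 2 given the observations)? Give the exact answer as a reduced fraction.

Enumerate traces; 72 have nonzero weight after conditioning:
  (Y=1, U=1, W=0, X=3, Z=2, V=1) weight 1/420
  (Y=1, U=1, W=0, X=3, Z=2, V=2) weight 1/420
  (Y=1, U=1, W=0, X=3, Z=3, V=1) weight 1/420
  (Y=1, U=1, W=0, X=3, Z=3, V=2) weight 1/420
  (Y=1, U=1, W=1, X=3, Z=2, V=1) weight 1/420
  (Y=1, U=1, W=1, X=3, Z=2, V=2) weight 1/420
  (Y=1, U=1, W=1, X=3, Z=3, V=1) weight 1/420
  (Y=1, U=1, W=1, X=3, Z=3, V=2) weight 1/420
  (Y=2, U=1, W=0, X=2, Z=2, V=1) weight 1/320
  (Y=3, U=1, W=0, X=1, Z=2, V=1) weight 1/560
  … 62 more
Group by X:
  weight(X=1) = 9/160
  weight(X=2) = 11/160
  weight(X=3) = 3/40
Total weight = 9/160 + 11/160 + 3/40 = 1/5
P(X=1 | obs) = 9/160 / 1/5 = 9/32
P(X=2 | obs) = 11/160 / 1/5 = 11/32
P(X=3 | obs) = 3/40 / 1/5 = 3/8

P(X = 2 | obs) = 11/32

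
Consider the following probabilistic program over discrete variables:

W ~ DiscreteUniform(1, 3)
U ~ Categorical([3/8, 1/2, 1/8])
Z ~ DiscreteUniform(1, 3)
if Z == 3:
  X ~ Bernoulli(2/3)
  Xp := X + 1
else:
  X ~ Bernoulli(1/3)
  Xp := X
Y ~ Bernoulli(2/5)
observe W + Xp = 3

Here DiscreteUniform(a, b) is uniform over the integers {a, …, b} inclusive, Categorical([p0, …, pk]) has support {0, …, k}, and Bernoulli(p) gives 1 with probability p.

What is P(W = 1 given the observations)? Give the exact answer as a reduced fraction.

Enumerate traces; 36 have nonzero weight after conditioning:
  (W=1, U=0, Z=3, X=1, Y=0) weight 1/60
  (W=1, U=0, Z=3, X=1, Y=1) weight 1/90
  (W=1, U=1, Z=3, X=1, Y=0) weight 1/45
  (W=1, U=1, Z=3, X=1, Y=1) weight 2/135
  (W=1, U=2, Z=3, X=1, Y=0) weight 1/180
  (W=1, U=2, Z=3, X=1, Y=1) weight 1/270
  (W=2, U=0, Z=1, X=1, Y=0) weight 1/120
  (W=2, U=0, Z=1, X=1, Y=1) weight 1/180
  (W=3, U=0, Z=1, X=0, Y=0) weight 1/60
  … 27 more
Group by W:
  weight(W=1) = 2/27
  weight(W=2) = 1/9
  weight(W=3) = 4/27
Total weight = 2/27 + 1/9 + 4/27 = 1/3
P(W=1 | obs) = 2/27 / 1/3 = 2/9
P(W=2 | obs) = 1/9 / 1/3 = 1/3
P(W=3 | obs) = 4/27 / 1/3 = 4/9

P(W = 1 | obs) = 2/9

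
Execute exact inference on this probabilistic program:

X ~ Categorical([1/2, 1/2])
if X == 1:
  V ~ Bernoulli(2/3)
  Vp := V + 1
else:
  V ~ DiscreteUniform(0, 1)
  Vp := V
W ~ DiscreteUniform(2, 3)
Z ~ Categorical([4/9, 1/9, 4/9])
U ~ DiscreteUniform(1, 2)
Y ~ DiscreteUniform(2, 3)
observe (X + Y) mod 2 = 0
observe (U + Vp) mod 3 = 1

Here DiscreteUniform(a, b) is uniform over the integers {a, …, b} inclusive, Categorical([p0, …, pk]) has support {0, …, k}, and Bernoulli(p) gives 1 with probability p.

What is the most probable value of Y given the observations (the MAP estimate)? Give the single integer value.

Enumerate traces; 12 have nonzero weight after conditioning:
  (X=0, V=0, W=2, Z=0, U=1, Y=2) weight 1/72
  (X=0, V=0, W=2, Z=1, U=1, Y=2) weight 1/288
  (X=0, V=0, W=2, Z=2, U=1, Y=2) weight 1/72
  (X=0, V=0, W=3, Z=0, U=1, Y=2) weight 1/72
  (X=0, V=0, W=3, Z=1, U=1, Y=2) weight 1/288
  (X=0, V=0, W=3, Z=2, U=1, Y=2) weight 1/72
  (X=1, V=1, W=2, Z=0, U=2, Y=3) weight 1/54
  (X=1, V=1, W=2, Z=1, U=2, Y=3) weight 1/216
  … 4 more
Group by Y:
  weight(Y=2) = 1/16
  weight(Y=3) = 1/12
Total weight = 1/16 + 1/12 = 7/48
P(Y=2 | obs) = 1/16 / 7/48 = 3/7
P(Y=3 | obs) = 1/12 / 7/48 = 4/7
argmax = 3

argmax_v P(Y = v | obs) = 3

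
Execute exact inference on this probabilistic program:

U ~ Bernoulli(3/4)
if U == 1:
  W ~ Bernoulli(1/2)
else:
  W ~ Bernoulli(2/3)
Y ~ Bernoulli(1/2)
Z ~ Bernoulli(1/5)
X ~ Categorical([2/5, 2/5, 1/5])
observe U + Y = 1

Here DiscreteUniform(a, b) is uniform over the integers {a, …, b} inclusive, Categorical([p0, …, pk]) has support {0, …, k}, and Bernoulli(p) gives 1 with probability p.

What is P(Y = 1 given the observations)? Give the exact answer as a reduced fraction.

Enumerate traces; 24 have nonzero weight after conditioning:
  (U=0, W=0, Y=1, Z=0, X=0) weight 1/75
  (U=0, W=0, Y=1, Z=0, X=1) weight 1/75
  (U=0, W=0, Y=1, Z=0, X=2) weight 1/150
  (U=0, W=0, Y=1, Z=1, X=0) weight 1/300
  (U=0, W=0, Y=1, Z=1, X=1) weight 1/300
  (U=0, W=0, Y=1, Z=1, X=2) weight 1/600
  (U=0, W=1, Y=1, Z=0, X=0) weight 2/75
  (U=0, W=1, Y=1, Z=0, X=1) weight 2/75
  (U=1, W=0, Y=0, Z=0, X=0) weight 3/50
  … 15 more
Group by Y:
  weight(Y=0) = 3/8
  weight(Y=1) = 1/8
Total weight = 3/8 + 1/8 = 1/2
P(Y=0 | obs) = 3/8 / 1/2 = 3/4
P(Y=1 | obs) = 1/8 / 1/2 = 1/4

P(Y = 1 | obs) = 1/4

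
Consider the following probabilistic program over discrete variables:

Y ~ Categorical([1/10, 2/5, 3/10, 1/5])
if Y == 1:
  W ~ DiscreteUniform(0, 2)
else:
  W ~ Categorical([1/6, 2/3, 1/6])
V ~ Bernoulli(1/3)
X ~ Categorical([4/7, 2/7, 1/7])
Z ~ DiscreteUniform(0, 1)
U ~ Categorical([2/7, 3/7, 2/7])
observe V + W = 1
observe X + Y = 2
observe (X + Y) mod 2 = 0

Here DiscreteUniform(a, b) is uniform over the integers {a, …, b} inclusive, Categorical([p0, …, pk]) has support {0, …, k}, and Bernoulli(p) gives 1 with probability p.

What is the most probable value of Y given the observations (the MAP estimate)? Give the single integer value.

Enumerate traces; 36 have nonzero weight after conditioning:
  (Y=0, W=0, V=1, X=2, Z=0, U=0) weight 1/8820
  (Y=0, W=0, V=1, X=2, Z=0, U=1) weight 1/5880
  (Y=0, W=0, V=1, X=2, Z=0, U=2) weight 1/8820
  (Y=0, W=0, V=1, X=2, Z=1, U=0) weight 1/8820
  (Y=0, W=0, V=1, X=2, Z=1, U=1) weight 1/5880
  (Y=0, W=0, V=1, X=2, Z=1, U=2) weight 1/8820
  (Y=0, W=1, V=0, X=2, Z=0, U=0) weight 2/2205
  (Y=0, W=1, V=0, X=2, Z=0, U=1) weight 1/735
  (Y=1, W=0, V=1, X=1, Z=0, U=0) weight 4/2205
  (Y=2, W=0, V=1, X=0, Z=0, U=0) weight 1/735
  … 26 more
Group by Y:
  weight(Y=0) = 1/140
  weight(Y=1) = 4/105
  weight(Y=2) = 3/35
Total weight = 1/140 + 4/105 + 3/35 = 11/84
P(Y=0 | obs) = 1/140 / 11/84 = 3/55
P(Y=1 | obs) = 4/105 / 11/84 = 16/55
P(Y=2 | obs) = 3/35 / 11/84 = 36/55
argmax = 2

argmax_v P(Y = v | obs) = 2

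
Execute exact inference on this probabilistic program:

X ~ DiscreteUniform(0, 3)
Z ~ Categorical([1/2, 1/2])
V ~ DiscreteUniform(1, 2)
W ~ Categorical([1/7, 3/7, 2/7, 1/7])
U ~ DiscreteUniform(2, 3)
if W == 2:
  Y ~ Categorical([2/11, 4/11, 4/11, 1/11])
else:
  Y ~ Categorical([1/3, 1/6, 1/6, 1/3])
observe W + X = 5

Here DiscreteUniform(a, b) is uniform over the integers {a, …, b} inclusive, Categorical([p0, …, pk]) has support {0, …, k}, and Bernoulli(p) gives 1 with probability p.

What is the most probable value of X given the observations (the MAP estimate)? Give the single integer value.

argmax_v P(X = v | obs) = 3

Enumerate traces; 64 have nonzero weight after conditioning:
  (X=2, Z=0, V=1, W=3, U=2, Y=0) weight 1/672
  (X=2, Z=0, V=1, W=3, U=2, Y=1) weight 1/1344
  (X=2, Z=0, V=1, W=3, U=2, Y=2) weight 1/1344
  (X=2, Z=0, V=1, W=3, U=2, Y=3) weight 1/672
  (X=2, Z=0, V=1, W=3, U=3, Y=0) weight 1/672
  (X=2, Z=0, V=1, W=3, U=3, Y=1) weight 1/1344
  (X=2, Z=0, V=1, W=3, U=3, Y=2) weight 1/1344
  (X=2, Z=0, V=1, W=3, U=3, Y=3) weight 1/672
  (X=3, Z=0, V=1, W=2, U=2, Y=0) weight 1/616
  … 55 more
Group by X:
  weight(X=2) = 1/28
  weight(X=3) = 1/14
Total weight = 1/28 + 1/14 = 3/28
P(X=2 | obs) = 1/28 / 3/28 = 1/3
P(X=3 | obs) = 1/14 / 3/28 = 2/3
argmax = 3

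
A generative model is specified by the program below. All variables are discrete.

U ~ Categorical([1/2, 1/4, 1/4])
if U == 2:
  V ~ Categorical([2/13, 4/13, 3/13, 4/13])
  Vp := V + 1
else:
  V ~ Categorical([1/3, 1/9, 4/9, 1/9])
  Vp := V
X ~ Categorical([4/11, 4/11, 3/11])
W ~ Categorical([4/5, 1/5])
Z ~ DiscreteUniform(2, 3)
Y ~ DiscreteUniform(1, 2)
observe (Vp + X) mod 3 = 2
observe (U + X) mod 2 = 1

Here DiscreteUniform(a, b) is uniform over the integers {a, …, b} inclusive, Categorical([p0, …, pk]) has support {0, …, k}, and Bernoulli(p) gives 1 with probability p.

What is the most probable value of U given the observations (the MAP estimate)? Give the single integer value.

argmax_v P(U = v | obs) = 1

Enumerate traces; 48 have nonzero weight after conditioning:
  (U=0, V=1, X=1, W=0, Z=2, Y=1) weight 2/495
  (U=0, V=1, X=1, W=0, Z=2, Y=2) weight 2/495
  (U=0, V=1, X=1, W=0, Z=3, Y=1) weight 2/495
  (U=0, V=1, X=1, W=0, Z=3, Y=2) weight 2/495
  (U=0, V=1, X=1, W=1, Z=2, Y=1) weight 1/990
  (U=0, V=1, X=1, W=1, Z=2, Y=2) weight 1/990
  (U=0, V=1, X=1, W=1, Z=3, Y=1) weight 1/990
  (U=0, V=1, X=1, W=1, Z=3, Y=2) weight 1/990
  (U=1, V=0, X=2, W=0, Z=2, Y=1) weight 1/220
  (U=2, V=0, X=1, W=0, Z=2, Y=1) weight 2/715
  … 38 more
Group by U:
  weight(U=0) = 2/99
  weight(U=1) = 7/99
  weight(U=2) = 6/143
Total weight = 2/99 + 7/99 + 6/143 = 19/143
P(U=0 | obs) = 2/99 / 19/143 = 26/171
P(U=1 | obs) = 7/99 / 19/143 = 91/171
P(U=2 | obs) = 6/143 / 19/143 = 6/19
argmax = 1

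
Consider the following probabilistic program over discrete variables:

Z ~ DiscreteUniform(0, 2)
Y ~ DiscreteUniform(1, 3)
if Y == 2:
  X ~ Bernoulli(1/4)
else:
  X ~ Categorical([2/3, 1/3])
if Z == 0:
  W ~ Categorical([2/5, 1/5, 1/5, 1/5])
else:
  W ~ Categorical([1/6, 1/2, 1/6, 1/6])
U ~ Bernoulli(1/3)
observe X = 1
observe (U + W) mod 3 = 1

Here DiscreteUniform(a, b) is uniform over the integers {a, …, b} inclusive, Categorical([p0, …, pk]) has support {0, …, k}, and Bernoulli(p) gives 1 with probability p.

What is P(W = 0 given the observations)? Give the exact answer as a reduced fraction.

P(W = 0 | obs) = 1/5

Enumerate traces; 27 have nonzero weight after conditioning:
  (Z=0, Y=1, X=1, W=0, U=1) weight 2/405
  (Z=0, Y=1, X=1, W=1, U=0) weight 2/405
  (Z=0, Y=1, X=1, W=3, U=1) weight 1/405
  (Z=0, Y=2, X=1, W=0, U=1) weight 1/270
  (Z=0, Y=2, X=1, W=1, U=0) weight 1/270
  (Z=0, Y=2, X=1, W=3, U=1) weight 1/540
  (Z=0, Y=3, X=1, W=0, U=1) weight 2/405
  (Z=0, Y=3, X=1, W=1, U=0) weight 2/405
  … 19 more
Group by W:
  weight(W=0) = 121/4860
  weight(W=1) = 11/135
  weight(W=3) = 22/1215
Total weight = 121/4860 + 11/135 + 22/1215 = 121/972
P(W=0 | obs) = 121/4860 / 121/972 = 1/5
P(W=1 | obs) = 11/135 / 121/972 = 36/55
P(W=3 | obs) = 22/1215 / 121/972 = 8/55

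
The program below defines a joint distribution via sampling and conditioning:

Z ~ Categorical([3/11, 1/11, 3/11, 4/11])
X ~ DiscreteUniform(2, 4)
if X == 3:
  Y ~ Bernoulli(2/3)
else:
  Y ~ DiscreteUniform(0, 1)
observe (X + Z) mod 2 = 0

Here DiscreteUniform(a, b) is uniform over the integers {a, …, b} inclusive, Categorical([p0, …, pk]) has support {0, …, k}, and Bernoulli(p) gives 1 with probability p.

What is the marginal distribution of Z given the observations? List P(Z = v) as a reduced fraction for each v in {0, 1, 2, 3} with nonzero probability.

P(Z=0) = 6/17, P(Z=1) = 1/17, P(Z=2) = 6/17, P(Z=3) = 4/17

Enumerate traces; 12 have nonzero weight after conditioning:
  (Z=0, X=2, Y=0) weight 1/22
  (Z=0, X=2, Y=1) weight 1/22
  (Z=0, X=4, Y=0) weight 1/22
  (Z=0, X=4, Y=1) weight 1/22
  (Z=1, X=3, Y=0) weight 1/99
  (Z=1, X=3, Y=1) weight 2/99
  (Z=2, X=2, Y=0) weight 1/22
  (Z=2, X=2, Y=1) weight 1/22
  (Z=3, X=3, Y=0) weight 4/99
  … 3 more
Group by Z:
  weight(Z=0) = 2/11
  weight(Z=1) = 1/33
  weight(Z=2) = 2/11
  weight(Z=3) = 4/33
Total weight = 2/11 + 1/33 + 2/11 + 4/33 = 17/33
P(Z=0 | obs) = 2/11 / 17/33 = 6/17
P(Z=1 | obs) = 1/33 / 17/33 = 1/17
P(Z=2 | obs) = 2/11 / 17/33 = 6/17
P(Z=3 | obs) = 4/33 / 17/33 = 4/17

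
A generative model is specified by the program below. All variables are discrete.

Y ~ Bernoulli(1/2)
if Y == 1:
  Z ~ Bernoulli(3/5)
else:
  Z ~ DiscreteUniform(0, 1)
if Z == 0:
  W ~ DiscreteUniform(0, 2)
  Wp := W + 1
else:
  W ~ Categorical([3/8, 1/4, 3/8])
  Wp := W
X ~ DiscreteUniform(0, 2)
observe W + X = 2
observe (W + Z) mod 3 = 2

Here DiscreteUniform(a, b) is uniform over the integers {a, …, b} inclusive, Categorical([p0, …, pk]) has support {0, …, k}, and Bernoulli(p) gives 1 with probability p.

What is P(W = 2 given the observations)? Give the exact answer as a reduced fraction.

P(W = 2 | obs) = 12/23

Enumerate traces; 4 have nonzero weight after conditioning:
  (Y=0, Z=0, W=2, X=0) weight 1/36
  (Y=0, Z=1, W=1, X=1) weight 1/48
  (Y=1, Z=0, W=2, X=0) weight 1/45
  (Y=1, Z=1, W=1, X=1) weight 1/40
Group by W:
  weight(W=1) = 11/240
  weight(W=2) = 1/20
Total weight = 11/240 + 1/20 = 23/240
P(W=1 | obs) = 11/240 / 23/240 = 11/23
P(W=2 | obs) = 1/20 / 23/240 = 12/23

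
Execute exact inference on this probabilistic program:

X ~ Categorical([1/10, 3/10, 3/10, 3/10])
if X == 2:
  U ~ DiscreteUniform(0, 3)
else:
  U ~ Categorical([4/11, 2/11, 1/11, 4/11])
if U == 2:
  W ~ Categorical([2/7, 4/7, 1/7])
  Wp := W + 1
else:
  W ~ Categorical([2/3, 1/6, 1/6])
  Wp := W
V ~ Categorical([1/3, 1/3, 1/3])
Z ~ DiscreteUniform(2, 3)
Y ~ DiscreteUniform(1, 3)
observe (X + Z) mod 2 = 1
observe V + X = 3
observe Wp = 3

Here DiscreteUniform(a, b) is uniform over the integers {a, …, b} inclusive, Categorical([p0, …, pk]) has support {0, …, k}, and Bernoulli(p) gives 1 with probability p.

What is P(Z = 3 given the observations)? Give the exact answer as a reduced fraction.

Enumerate traces; 9 have nonzero weight after conditioning:
  (X=1, U=2, W=2, V=2, Z=2, Y=1) weight 1/4620
  (X=1, U=2, W=2, V=2, Z=2, Y=2) weight 1/4620
  (X=1, U=2, W=2, V=2, Z=2, Y=3) weight 1/4620
  (X=2, U=2, W=2, V=1, Z=3, Y=1) weight 1/1680
  (X=2, U=2, W=2, V=1, Z=3, Y=2) weight 1/1680
  (X=2, U=2, W=2, V=1, Z=3, Y=3) weight 1/1680
  (X=3, U=2, W=2, V=0, Z=2, Y=1) weight 1/4620
  (X=3, U=2, W=2, V=0, Z=2, Y=2) weight 1/4620
  … 1 more
Group by Z:
  weight(Z=2) = 1/770
  weight(Z=3) = 1/560
Total weight = 1/770 + 1/560 = 19/6160
P(Z=2 | obs) = 1/770 / 19/6160 = 8/19
P(Z=3 | obs) = 1/560 / 19/6160 = 11/19

P(Z = 3 | obs) = 11/19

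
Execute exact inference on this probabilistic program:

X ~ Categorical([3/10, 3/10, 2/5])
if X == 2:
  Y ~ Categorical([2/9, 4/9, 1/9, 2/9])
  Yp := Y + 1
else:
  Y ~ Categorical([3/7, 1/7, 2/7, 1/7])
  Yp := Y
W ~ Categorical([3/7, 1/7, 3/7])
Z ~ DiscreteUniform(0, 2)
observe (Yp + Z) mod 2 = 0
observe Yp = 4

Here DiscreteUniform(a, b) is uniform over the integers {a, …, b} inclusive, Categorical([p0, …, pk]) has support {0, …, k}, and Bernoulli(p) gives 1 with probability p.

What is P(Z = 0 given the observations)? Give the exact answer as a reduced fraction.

Enumerate traces; 6 have nonzero weight after conditioning:
  (X=2, Y=3, W=0, Z=0) weight 4/315
  (X=2, Y=3, W=0, Z=2) weight 4/315
  (X=2, Y=3, W=1, Z=0) weight 4/945
  (X=2, Y=3, W=1, Z=2) weight 4/945
  (X=2, Y=3, W=2, Z=0) weight 4/315
  (X=2, Y=3, W=2, Z=2) weight 4/315
Group by Z:
  weight(Z=0) = 4/135
  weight(Z=2) = 4/135
Total weight = 4/135 + 4/135 = 8/135
P(Z=0 | obs) = 4/135 / 8/135 = 1/2
P(Z=2 | obs) = 4/135 / 8/135 = 1/2

P(Z = 0 | obs) = 1/2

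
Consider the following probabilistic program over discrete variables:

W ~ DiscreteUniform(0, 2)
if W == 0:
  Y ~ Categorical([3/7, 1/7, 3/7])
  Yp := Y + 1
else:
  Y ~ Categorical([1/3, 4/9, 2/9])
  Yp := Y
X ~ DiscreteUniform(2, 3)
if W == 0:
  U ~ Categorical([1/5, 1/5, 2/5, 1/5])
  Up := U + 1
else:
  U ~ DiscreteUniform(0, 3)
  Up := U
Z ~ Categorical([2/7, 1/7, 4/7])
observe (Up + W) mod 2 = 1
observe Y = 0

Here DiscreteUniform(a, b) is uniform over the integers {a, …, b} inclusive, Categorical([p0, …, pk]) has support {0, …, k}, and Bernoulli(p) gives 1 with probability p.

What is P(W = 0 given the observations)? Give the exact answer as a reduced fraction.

Enumerate traces; 36 have nonzero weight after conditioning:
  (W=0, Y=0, X=2, U=0, Z=0) weight 1/245
  (W=0, Y=0, X=2, U=0, Z=1) weight 1/490
  (W=0, Y=0, X=2, U=0, Z=2) weight 2/245
  (W=0, Y=0, X=2, U=2, Z=0) weight 2/245
  (W=0, Y=0, X=2, U=2, Z=1) weight 1/245
  (W=0, Y=0, X=2, U=2, Z=2) weight 4/245
  (W=0, Y=0, X=3, U=0, Z=0) weight 1/245
  (W=0, Y=0, X=3, U=0, Z=1) weight 1/490
  (W=1, Y=0, X=2, U=0, Z=0) weight 1/252
  (W=2, Y=0, X=2, U=1, Z=0) weight 1/252
  … 26 more
Group by W:
  weight(W=0) = 3/35
  weight(W=1) = 1/18
  weight(W=2) = 1/18
Total weight = 3/35 + 1/18 + 1/18 = 62/315
P(W=0 | obs) = 3/35 / 62/315 = 27/62
P(W=1 | obs) = 1/18 / 62/315 = 35/124
P(W=2 | obs) = 1/18 / 62/315 = 35/124

P(W = 0 | obs) = 27/62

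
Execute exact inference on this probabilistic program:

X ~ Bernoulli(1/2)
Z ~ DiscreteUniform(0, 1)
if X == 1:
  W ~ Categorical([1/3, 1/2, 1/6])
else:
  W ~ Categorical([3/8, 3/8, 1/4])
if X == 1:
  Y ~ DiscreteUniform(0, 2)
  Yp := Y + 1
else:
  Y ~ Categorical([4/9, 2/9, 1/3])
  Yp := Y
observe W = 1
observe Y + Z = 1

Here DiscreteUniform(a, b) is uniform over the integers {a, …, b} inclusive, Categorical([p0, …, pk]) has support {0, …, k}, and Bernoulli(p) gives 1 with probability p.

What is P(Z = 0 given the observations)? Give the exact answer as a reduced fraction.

Enumerate traces; 4 have nonzero weight after conditioning:
  (X=0, Z=0, W=1, Y=1) weight 1/48
  (X=0, Z=1, W=1, Y=0) weight 1/24
  (X=1, Z=0, W=1, Y=1) weight 1/24
  (X=1, Z=1, W=1, Y=0) weight 1/24
Group by Z:
  weight(Z=0) = 1/16
  weight(Z=1) = 1/12
Total weight = 1/16 + 1/12 = 7/48
P(Z=0 | obs) = 1/16 / 7/48 = 3/7
P(Z=1 | obs) = 1/12 / 7/48 = 4/7

P(Z = 0 | obs) = 3/7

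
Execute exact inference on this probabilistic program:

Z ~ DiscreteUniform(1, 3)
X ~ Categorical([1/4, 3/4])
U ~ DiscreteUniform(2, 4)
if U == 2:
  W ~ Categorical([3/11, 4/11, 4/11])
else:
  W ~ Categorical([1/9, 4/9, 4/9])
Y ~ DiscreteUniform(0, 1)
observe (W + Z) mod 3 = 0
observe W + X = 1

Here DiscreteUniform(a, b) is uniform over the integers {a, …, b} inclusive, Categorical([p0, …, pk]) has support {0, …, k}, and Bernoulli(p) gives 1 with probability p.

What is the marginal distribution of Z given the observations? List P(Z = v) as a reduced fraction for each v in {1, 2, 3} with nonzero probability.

Enumerate traces; 12 have nonzero weight after conditioning:
  (Z=2, X=0, U=2, W=1, Y=0) weight 1/198
  (Z=2, X=0, U=2, W=1, Y=1) weight 1/198
  (Z=2, X=0, U=3, W=1, Y=0) weight 1/162
  (Z=2, X=0, U=3, W=1, Y=1) weight 1/162
  (Z=2, X=0, U=4, W=1, Y=0) weight 1/162
  (Z=2, X=0, U=4, W=1, Y=1) weight 1/162
  (Z=3, X=1, U=2, W=0, Y=0) weight 1/88
  (Z=3, X=1, U=2, W=0, Y=1) weight 1/88
  … 4 more
Group by Z:
  weight(Z=2) = 31/891
  weight(Z=3) = 49/1188
Total weight = 31/891 + 49/1188 = 271/3564
P(Z=2 | obs) = 31/891 / 271/3564 = 124/271
P(Z=3 | obs) = 49/1188 / 271/3564 = 147/271

P(Z=2) = 124/271, P(Z=3) = 147/271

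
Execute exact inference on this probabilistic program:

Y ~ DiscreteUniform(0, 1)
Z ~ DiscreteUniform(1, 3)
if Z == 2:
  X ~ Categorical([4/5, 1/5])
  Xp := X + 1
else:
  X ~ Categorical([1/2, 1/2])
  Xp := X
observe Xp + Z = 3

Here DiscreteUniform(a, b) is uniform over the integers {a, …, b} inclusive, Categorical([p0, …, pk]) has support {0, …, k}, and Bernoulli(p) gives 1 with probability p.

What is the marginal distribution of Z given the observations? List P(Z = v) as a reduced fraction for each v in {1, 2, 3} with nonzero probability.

P(Z=2) = 8/13, P(Z=3) = 5/13

Enumerate traces; 4 have nonzero weight after conditioning:
  (Y=0, Z=2, X=0) weight 2/15
  (Y=0, Z=3, X=0) weight 1/12
  (Y=1, Z=2, X=0) weight 2/15
  (Y=1, Z=3, X=0) weight 1/12
Group by Z:
  weight(Z=2) = 4/15
  weight(Z=3) = 1/6
Total weight = 4/15 + 1/6 = 13/30
P(Z=2 | obs) = 4/15 / 13/30 = 8/13
P(Z=3 | obs) = 1/6 / 13/30 = 5/13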